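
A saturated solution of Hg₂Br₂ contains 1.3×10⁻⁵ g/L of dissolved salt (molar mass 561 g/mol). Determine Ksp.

Ksp = 5.0×10⁻²³

Molar solubility s = (1.3×10⁻⁵ g/L) / (561 g/mol) = 2.317×10⁻⁸ mol/L
Hg₂Br₂(s) ⇌ Hg₂²⁺(aq) + 2 Br⁻(aq)
If s mol/L of Hg₂Br₂ dissolves, [Hg₂²⁺] = s and [Br⁻] = 2s.
Ksp = [Hg₂²⁺][Br⁻]^2 = s · (2s)^2 = 4s^3
Ksp = 4 × (2.317×10⁻⁸)^3 = 5.0×10⁻²³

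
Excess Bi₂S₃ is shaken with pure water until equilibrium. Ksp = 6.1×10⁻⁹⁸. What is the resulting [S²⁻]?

4.2×10⁻²⁰ M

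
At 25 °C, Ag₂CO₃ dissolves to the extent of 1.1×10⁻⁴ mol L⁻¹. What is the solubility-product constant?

Ag₂CO₃(s) ⇌ 2 Ag⁺(aq) + CO₃²⁻(aq)
With molar solubility s: [Ag⁺] = 2s, [CO₃²⁻] = s.
Ksp = [Ag⁺]^2[CO₃²⁻] = (2s)^2 · s = 4s^3
Ksp = 4 × (1.1×10⁻⁴)^3 = 5.3×10⁻¹²

Ksp = 5.3×10⁻¹²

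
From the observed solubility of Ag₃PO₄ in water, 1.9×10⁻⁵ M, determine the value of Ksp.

Ksp = 3.5×10⁻¹⁸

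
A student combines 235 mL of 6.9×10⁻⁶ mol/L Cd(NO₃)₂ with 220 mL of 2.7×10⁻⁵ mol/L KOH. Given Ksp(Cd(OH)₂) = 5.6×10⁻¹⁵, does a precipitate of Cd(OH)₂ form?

No

After mixing, V = 235 mL + 220 mL = 455 mL.
[Cd²⁺] = (6.9×10⁻⁶)(235)/455 = 3.6×10⁻⁶ mol/L
[OH⁻] = (2.7×10⁻⁵)(220)/455 = 1.3×10⁻⁵ mol/L
Q = [Cd²⁺][OH⁻]^2 = 6.1×10⁻¹⁶
Q = 6.1×10⁻¹⁶ < Ksp = 5.6×10⁻¹⁵, so the solution is unsaturated and no precipitate forms.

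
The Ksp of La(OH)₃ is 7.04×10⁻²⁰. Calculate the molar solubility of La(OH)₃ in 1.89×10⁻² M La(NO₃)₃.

5.17×10⁻⁷ M

La(OH)₃(s) ⇌ La³⁺(aq) + 3 OH⁻(aq)
The solution already contains La³⁺ at 1.89×10⁻² M. Let s be the molar solubility of La(OH)₃.
[La³⁺] ≈ 1.89×10⁻² M (common ion dominates); [OH⁻] = 3s.
Ksp = [La³⁺][OH⁻]^3 = (1.89×10⁻²)(3s)^3
(3s)^3 = 7.04×10⁻²⁰ / (1.89×10⁻²) = 3.72×10⁻¹⁸
s = 5.17×10⁻⁷ M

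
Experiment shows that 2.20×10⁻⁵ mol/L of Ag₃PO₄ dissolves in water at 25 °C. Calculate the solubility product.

Ksp = 6.32×10⁻¹⁸

Ag₃PO₄(s) ⇌ 3 Ag⁺(aq) + PO₄³⁻(aq)
Call the molar solubility s, so that [Ag⁺] = 3s and [PO₄³⁻] = s.
Ksp = [Ag⁺]^3[PO₄³⁻] = (3s)^3 · s = 27s^4
Ksp = 27 × (2.20×10⁻⁵)^4 = 6.32×10⁻¹⁸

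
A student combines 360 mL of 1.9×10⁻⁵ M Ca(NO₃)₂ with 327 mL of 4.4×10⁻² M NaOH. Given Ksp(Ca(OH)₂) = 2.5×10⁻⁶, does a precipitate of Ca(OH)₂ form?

No

Total volume after mixing = 360 + 327 = 687 mL.
[Ca²⁺] = (1.9×10⁻⁵)(360)/687 = 1.0×10⁻⁵ M
[OH⁻] = (4.4×10⁻²)(327)/687 = 2.1×10⁻² M
Q = [Ca²⁺][OH⁻]^2 = 4.4×10⁻⁹
Q = 4.4×10⁻⁹ < Ksp = 2.5×10⁻⁶, so the solution is unsaturated and no precipitate forms.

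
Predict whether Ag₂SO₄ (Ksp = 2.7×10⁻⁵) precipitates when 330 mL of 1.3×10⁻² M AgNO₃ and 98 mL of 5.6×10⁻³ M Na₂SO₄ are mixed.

No

After mixing, V = 330 mL + 98 mL = 428 mL.
[Ag⁺] = (1.3×10⁻²)(330)/428 = 1.0×10⁻² M
[SO₄²⁻] = (5.6×10⁻³)(98)/428 = 1.3×10⁻³ M
Q = [Ag⁺]^2[SO₄²⁻] = 1.3×10⁻⁷
Q < Ksp (1.3×10⁻⁷ vs 2.7×10⁻⁵); the solution remains unsaturated and no precipitate forms.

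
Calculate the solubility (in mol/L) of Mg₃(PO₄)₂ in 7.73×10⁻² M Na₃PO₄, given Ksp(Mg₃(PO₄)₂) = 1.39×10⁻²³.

Mg₃(PO₄)₂(s) ⇌ 3 Mg²⁺(aq) + 2 PO₄³⁻(aq)
PO₄³⁻ is already present at 7.73×10⁻² M. If s mol/L of Mg₃(PO₄)₂ dissolves, [Mg²⁺] = 3s while [PO₄³⁻] ≈ 7.73×10⁻² M.
Ksp = [Mg²⁺]^3[PO₄³⁻]^2 = (3s)^3(7.73×10⁻²)^2
(3s)^3 = 1.39×10⁻²³ / (7.73×10⁻²)^2 = 2.33×10⁻²¹
s = 4.42×10⁻⁸ M

4.42×10⁻⁸ M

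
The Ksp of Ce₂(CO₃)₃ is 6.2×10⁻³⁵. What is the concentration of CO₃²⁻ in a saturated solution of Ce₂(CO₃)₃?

1.7×10⁻⁷ M

Ce₂(CO₃)₃(s) ⇌ 2 Ce³⁺(aq) + 3 CO₃²⁻(aq)
Let s be the molar solubility. Then [Ce³⁺] = 2s and [CO₃²⁻] = 3s.
Ksp = [Ce³⁺]^2[CO₃²⁻]^3 = (2s)^2 · (3s)^3 = 108s^5 = 6.2×10⁻³⁵
s = 5.6×10⁻⁸ M
[CO₃²⁻] = 3s = 1.7×10⁻⁷ M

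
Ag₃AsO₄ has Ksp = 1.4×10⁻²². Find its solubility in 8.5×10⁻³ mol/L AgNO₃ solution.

2.3×10⁻¹⁶ M

Ag₃AsO₄(s) ⇌ 3 Ag⁺(aq) + AsO₄³⁻(aq)
With Ag⁺ already at 8.5×10⁻³ mol/L and s small, take [Ag⁺] ≈ 8.5×10⁻³ mol/L and [AsO₄³⁻] = s.
Ksp = [Ag⁺]^3[AsO₄³⁻] = (8.5×10⁻³)^3s
s = 1.4×10⁻²² / (8.5×10⁻³)^3 = 2.3×10⁻¹⁶
s = 2.3×10⁻¹⁶ mol/L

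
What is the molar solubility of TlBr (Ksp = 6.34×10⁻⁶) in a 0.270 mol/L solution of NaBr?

2.35×10⁻⁵ M

TlBr(s) ⇌ Tl⁺(aq) + Br⁻(aq)
The solution already contains Br⁻ at 0.270 mol/L. Let s be the molar solubility of TlBr.
[Br⁻] ≈ 0.270 mol/L (common ion dominates); [Tl⁺] = s.
Ksp = [Tl⁺][Br⁻] = s(0.270)
s = 6.34×10⁻⁶ / (0.270) = 2.35×10⁻⁵
s = 2.35×10⁻⁵ mol/L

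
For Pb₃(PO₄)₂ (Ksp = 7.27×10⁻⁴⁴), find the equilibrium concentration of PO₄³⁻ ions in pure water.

Pb₃(PO₄)₂(s) ⇌ 3 Pb²⁺(aq) + 2 PO₄³⁻(aq)
If s mol/L of Pb₃(PO₄)₂ dissolves, [Pb²⁺] = 3s and [PO₄³⁻] = 2s.
Ksp = [Pb²⁺]^3[PO₄³⁻]^2 = (3s)^3 · (2s)^2 = 108s^5 = 7.27×10⁻⁴⁴
s = 9.24×10⁻¹⁰ mol L⁻¹
[PO₄³⁻] = 2s = 1.85×10⁻⁹ mol L⁻¹

1.85×10⁻⁹ M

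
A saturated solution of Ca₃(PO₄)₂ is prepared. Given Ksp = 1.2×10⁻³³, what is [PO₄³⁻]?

Ca₃(PO₄)₂(s) ⇌ 3 Ca²⁺(aq) + 2 PO₄³⁻(aq)
For each mole of Ca₃(PO₄)₂ that dissolves per liter, [Ca²⁺] = 3s and [PO₄³⁻] = 2s; let s denote this solubility.
Ksp = [Ca²⁺]^3[PO₄³⁻]^2 = (3s)^3 · (2s)^2 = 108s^5 = 1.2×10⁻³³
s = 1.0×10⁻⁷ M
[PO₄³⁻] = 2s = 2.0×10⁻⁷ M

2.0×10⁻⁷ M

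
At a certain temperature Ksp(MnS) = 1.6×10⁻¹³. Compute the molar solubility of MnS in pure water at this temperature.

4.0×10⁻⁷ M

MnS(s) ⇌ Mn²⁺(aq) + S²⁻(aq)
If s mol/L of MnS dissolves, [Mn²⁺] = s and [S²⁻] = s.
Ksp = [Mn²⁺][S²⁻] = s · s = s^2
s^2 = 1.6×10⁻¹³
s = 4.0×10⁻⁷ M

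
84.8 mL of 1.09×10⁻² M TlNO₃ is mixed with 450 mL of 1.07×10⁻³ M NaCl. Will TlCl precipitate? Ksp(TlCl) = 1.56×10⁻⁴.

After mixing, V = 84.8 mL + 450 mL = 534.8 mL.
[Tl⁺] = (1.09×10⁻²)(84.8)/534.8 = 1.73×10⁻³ M
[Cl⁻] = (1.07×10⁻³)(450)/534.8 = 9.00×10⁻⁴ M
Q = [Tl⁺][Cl⁻] = 1.56×10⁻⁶
Q < Ksp (1.56×10⁻⁶ vs 1.56×10⁻⁴); the solution remains unsaturated and no precipitate forms.

No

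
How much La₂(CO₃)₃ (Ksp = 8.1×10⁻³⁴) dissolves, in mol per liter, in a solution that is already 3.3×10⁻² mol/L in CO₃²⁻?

2.4×10⁻¹⁵ M

La₂(CO₃)₃(s) ⇌ 2 La³⁺(aq) + 3 CO₃²⁻(aq)
The solution already contains CO₃²⁻ at 3.3×10⁻² mol/L. Let s be the molar solubility of La₂(CO₃)₃.
[CO₃²⁻] ≈ 3.3×10⁻² mol/L (common ion dominates); [La³⁺] = 2s.
Ksp = [La³⁺]^2[CO₃²⁻]^3 = (2s)^2(3.3×10⁻²)^3
(2s)^2 = 8.1×10⁻³⁴ / (3.3×10⁻²)^3 = 2.3×10⁻²⁹
s = 2.4×10⁻¹⁵ mol/L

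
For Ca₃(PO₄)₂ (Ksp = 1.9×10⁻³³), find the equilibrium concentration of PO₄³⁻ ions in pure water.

Ca₃(PO₄)₂(s) ⇌ 3 Ca²⁺(aq) + 2 PO₄³⁻(aq)
With molar solubility s: [Ca²⁺] = 3s, [PO₄³⁻] = 2s.
Ksp = [Ca²⁺]^3[PO₄³⁻]^2 = (3s)^3 · (2s)^2 = 108s^5 = 1.9×10⁻³³
s = 1.1×10⁻⁷ mol/L
[PO₄³⁻] = 2s = 2.2×10⁻⁷ mol/L

2.2×10⁻⁷ M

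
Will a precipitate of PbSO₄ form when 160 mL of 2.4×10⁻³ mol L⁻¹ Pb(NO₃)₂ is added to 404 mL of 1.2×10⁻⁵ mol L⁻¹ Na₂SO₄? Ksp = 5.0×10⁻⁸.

No

Total volume after mixing = 160 + 404 = 564 mL.
[Pb²⁺] = (2.4×10⁻³)(160)/564 = 6.8×10⁻⁴ mol L⁻¹
[SO₄²⁻] = (1.2×10⁻⁵)(404)/564 = 8.6×10⁻⁶ mol L⁻¹
Q = [Pb²⁺][SO₄²⁻] = 5.9×10⁻⁹
Since Q (5.9×10⁻⁹) is less than Ksp (5.0×10⁻⁸), no PbSO₄ precipitates.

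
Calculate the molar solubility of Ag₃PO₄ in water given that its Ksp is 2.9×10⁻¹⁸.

1.8×10⁻⁵ M

Ag₃PO₄(s) ⇌ 3 Ag⁺(aq) + PO₄³⁻(aq)
For each mole of Ag₃PO₄ that dissolves per liter, [Ag⁺] = 3s and [PO₄³⁻] = s; let s denote this solubility.
Ksp = [Ag⁺]^3[PO₄³⁻] = (3s)^3 · s = 27s^4
27s^4 = 2.9×10⁻¹⁸  ⇒  s^4 = 1.1×10⁻¹⁹
s = (1.1×10⁻¹⁹)^(1/4) = 1.8×10⁻⁵ M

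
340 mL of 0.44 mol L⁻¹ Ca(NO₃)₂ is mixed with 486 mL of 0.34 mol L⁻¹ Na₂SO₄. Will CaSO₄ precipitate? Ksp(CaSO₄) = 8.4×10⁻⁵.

Yes

Total volume after mixing = 340 + 486 = 826 mL.
[Ca²⁺] = (0.44)(340)/826 = 0.18 mol L⁻¹
[SO₄²⁻] = (0.34)(486)/826 = 0.20 mol L⁻¹
Q = [Ca²⁺][SO₄²⁻] = 3.6×10⁻²
Q = 3.6×10⁻² > Ksp = 8.4×10⁻⁵, so the solution is supersaturated and CaSO₄ precipitates.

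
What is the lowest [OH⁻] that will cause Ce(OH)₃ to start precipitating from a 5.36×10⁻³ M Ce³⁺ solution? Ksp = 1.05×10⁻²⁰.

1.25×10⁻⁶ M

Each salt precipitates once Q = Ksp for that salt.
Ce(OH)₃(s) ⇌ Ce³⁺(aq) + 3 OH⁻(aq)
Ksp = [Ce³⁺][OH⁻]^3 = [OH⁻]^3(5.36×10⁻³)
[OH⁻]^3 = 1.05×10⁻²⁰ / (5.36×10⁻³) = 1.96×10⁻¹⁸
[OH⁻] = 1.25×10⁻⁶ M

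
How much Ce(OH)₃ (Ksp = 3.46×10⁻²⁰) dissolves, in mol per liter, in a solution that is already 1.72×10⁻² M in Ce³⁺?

4.21×10⁻⁷ M

Ce(OH)₃(s) ⇌ Ce³⁺(aq) + 3 OH⁻(aq)
Ce³⁺ is already present at 1.72×10⁻² M. If s mol/L of Ce(OH)₃ dissolves, [OH⁻] = 3s while [Ce³⁺] ≈ 1.72×10⁻² M.
Ksp = [Ce³⁺][OH⁻]^3 = (1.72×10⁻²)(3s)^3
(3s)^3 = 3.46×10⁻²⁰ / (1.72×10⁻²) = 2.01×10⁻¹⁸
s = 4.21×10⁻⁷ M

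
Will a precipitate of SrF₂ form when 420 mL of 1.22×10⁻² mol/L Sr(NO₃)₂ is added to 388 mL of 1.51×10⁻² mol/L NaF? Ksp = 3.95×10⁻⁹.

Yes

After mixing, V = 420 mL + 388 mL = 808 mL.
[Sr²⁺] = (1.22×10⁻²)(420)/808 = 6.34×10⁻³ mol/L
[F⁻] = (1.51×10⁻²)(388)/808 = 7.25×10⁻³ mol/L
Q = [Sr²⁺][F⁻]^2 = 3.33×10⁻⁷
Because Q > Ksp (3.33×10⁻⁷ vs 3.95×10⁻⁹), a precipitate of SrF₂ forms.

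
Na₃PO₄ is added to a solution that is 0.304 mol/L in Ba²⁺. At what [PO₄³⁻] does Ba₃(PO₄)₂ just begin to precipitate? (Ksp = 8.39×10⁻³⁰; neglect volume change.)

Precipitation of each salt begins when its ion product equals Ksp.
Ba₃(PO₄)₂(s) ⇌ 3 Ba²⁺(aq) + 2 PO₄³⁻(aq)
Ksp = [Ba²⁺]^3[PO₄³⁻]^2 = [PO₄³⁻]^2(0.304)^3
[PO₄³⁻]^2 = 8.39×10⁻³⁰ / (0.304)^3 = 2.99×10⁻²⁸
[PO₄³⁻] = 1.73×10⁻¹⁴ mol/L

1.73×10⁻¹⁴ M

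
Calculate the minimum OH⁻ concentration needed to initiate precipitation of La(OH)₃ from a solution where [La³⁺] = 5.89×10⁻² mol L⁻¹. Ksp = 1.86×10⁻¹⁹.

Each salt precipitates once Q = Ksp for that salt.
La(OH)₃(s) ⇌ La³⁺(aq) + 3 OH⁻(aq)
Ksp = [La³⁺][OH⁻]^3 = [OH⁻]^3(5.89×10⁻²)
[OH⁻]^3 = 1.86×10⁻¹⁹ / (5.89×10⁻²) = 3.16×10⁻¹⁸
[OH⁻] = 1.47×10⁻⁶ mol L⁻¹

1.47×10⁻⁶ M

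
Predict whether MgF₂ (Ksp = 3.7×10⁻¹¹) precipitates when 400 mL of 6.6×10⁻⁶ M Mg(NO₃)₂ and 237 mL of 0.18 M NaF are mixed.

Yes

Total volume after mixing = 400 + 237 = 637 mL.
[Mg²⁺] = (6.6×10⁻⁶)(400)/637 = 4.1×10⁻⁶ M
[F⁻] = (0.18)(237)/637 = 6.7×10⁻² M
Q = [Mg²⁺][F⁻]^2 = 1.9×10⁻⁸
Because Q > Ksp (1.9×10⁻⁸ vs 3.7×10⁻¹¹), a precipitate of MgF₂ forms.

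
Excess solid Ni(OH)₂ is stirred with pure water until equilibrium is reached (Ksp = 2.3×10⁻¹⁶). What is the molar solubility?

Ni(OH)₂(s) ⇌ Ni²⁺(aq) + 2 OH⁻(aq)
If s mol/L of Ni(OH)₂ dissolves, [Ni²⁺] = s and [OH⁻] = 2s.
Ksp = [Ni²⁺][OH⁻]^2 = s · (2s)^2 = 4s^3
4s^3 = 2.3×10⁻¹⁶  ⇒  s^3 = 5.8×10⁻¹⁷
s = (5.8×10⁻¹⁷)^(1/3) = 3.9×10⁻⁶ mol/L

3.9×10⁻⁶ M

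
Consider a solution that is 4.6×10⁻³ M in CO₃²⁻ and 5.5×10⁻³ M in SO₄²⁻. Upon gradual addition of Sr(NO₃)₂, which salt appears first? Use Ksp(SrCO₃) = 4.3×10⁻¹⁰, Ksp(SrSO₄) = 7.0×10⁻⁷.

SrCO₃

A salt starts to precipitate once the ion product Q reaches its Ksp.
For SrCO₃: [Sr²⁺] = (Ksp/[CO₃²⁻]) = 9.3×10⁻⁸ M
For SrSO₄: [Sr²⁺] = (Ksp/[SO₄²⁻]) = 1.3×10⁻⁴ M
The smaller threshold [Sr²⁺] is reached first, so SrCO₃ precipitates first.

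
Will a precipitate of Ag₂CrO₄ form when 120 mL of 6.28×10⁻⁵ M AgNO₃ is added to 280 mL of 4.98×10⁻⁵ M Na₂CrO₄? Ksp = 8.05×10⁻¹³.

No

Total volume after mixing = 120 + 280 = 400 mL.
[Ag⁺] = (6.28×10⁻⁵)(120)/400 = 1.88×10⁻⁵ M
[CrO₄²⁻] = (4.98×10⁻⁵)(280)/400 = 3.49×10⁻⁵ M
Q = [Ag⁺]^2[CrO₄²⁻] = 1.24×10⁻¹⁴
Since Q (1.24×10⁻¹⁴) is less than Ksp (8.05×10⁻¹³), no Ag₂CrO₄ precipitates.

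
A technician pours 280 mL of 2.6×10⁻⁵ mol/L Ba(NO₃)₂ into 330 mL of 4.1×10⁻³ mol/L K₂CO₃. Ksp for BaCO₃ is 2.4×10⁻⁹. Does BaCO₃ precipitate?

Yes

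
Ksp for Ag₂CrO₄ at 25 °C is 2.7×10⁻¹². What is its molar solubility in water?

8.8×10⁻⁵ M

Ag₂CrO₄(s) ⇌ 2 Ag⁺(aq) + CrO₄²⁻(aq)
With molar solubility s: [Ag⁺] = 2s, [CrO₄²⁻] = s.
Ksp = [Ag⁺]^2[CrO₄²⁻] = (2s)^2 · s = 4s^3
4s^3 = 2.7×10⁻¹²  ⇒  s^3 = 6.8×10⁻¹³
Taking the 3rd root, s = 8.8×10⁻⁵ mol L⁻¹.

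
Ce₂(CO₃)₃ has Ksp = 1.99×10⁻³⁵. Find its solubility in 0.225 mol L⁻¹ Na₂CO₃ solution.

2.09×10⁻¹⁷ M

Ce₂(CO₃)₃(s) ⇌ 2 Ce³⁺(aq) + 3 CO₃²⁻(aq)
The solution already contains CO₃²⁻ at 0.225 mol L⁻¹. Let s be the molar solubility of Ce₂(CO₃)₃.
[CO₃²⁻] ≈ 0.225 mol L⁻¹ (common ion dominates); [Ce³⁺] = 2s.
Ksp = [Ce³⁺]^2[CO₃²⁻]^3 = (2s)^2(0.225)^3
(2s)^2 = 1.99×10⁻³⁵ / (0.225)^3 = 1.75×10⁻³³
s = 2.09×10⁻¹⁷ mol L⁻¹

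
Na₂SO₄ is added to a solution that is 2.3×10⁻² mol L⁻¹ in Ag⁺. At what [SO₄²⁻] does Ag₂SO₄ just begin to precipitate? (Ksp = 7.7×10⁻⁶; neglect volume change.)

Each salt precipitates once Q = Ksp for that salt.
Ag₂SO₄(s) ⇌ 2 Ag⁺(aq) + SO₄²⁻(aq)
Ksp = [Ag⁺]^2[SO₄²⁻] = [SO₄²⁻](2.3×10⁻²)^2
[SO₄²⁻] = 7.7×10⁻⁶ / (2.3×10⁻²)^2 = 1.5×10⁻²
[SO₄²⁻] = 1.5×10⁻² mol L⁻¹

1.5×10⁻² M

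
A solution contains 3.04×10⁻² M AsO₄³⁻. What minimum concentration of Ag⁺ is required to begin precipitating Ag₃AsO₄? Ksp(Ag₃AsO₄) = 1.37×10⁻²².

The threshold for precipitation is Q = Ksp.
Ag₃AsO₄(s) ⇌ 3 Ag⁺(aq) + AsO₄³⁻(aq)
Ksp = [Ag⁺]^3[AsO₄³⁻] = [Ag⁺]^3(3.04×10⁻²)
[Ag⁺]^3 = 1.37×10⁻²² / (3.04×10⁻²) = 4.51×10⁻²¹
[Ag⁺] = 1.65×10⁻⁷ M

1.65×10⁻⁷ M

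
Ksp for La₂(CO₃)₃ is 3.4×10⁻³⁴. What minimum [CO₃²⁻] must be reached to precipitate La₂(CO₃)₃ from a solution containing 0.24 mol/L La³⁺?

The threshold for precipitation is Q = Ksp.
La₂(CO₃)₃(s) ⇌ 2 La³⁺(aq) + 3 CO₃²⁻(aq)
Ksp = [La³⁺]^2[CO₃²⁻]^3 = [CO₃²⁻]^3(0.24)^2
[CO₃²⁻]^3 = 3.4×10⁻³⁴ / (0.24)^2 = 5.9×10⁻³³
[CO₃²⁻] = 1.8×10⁻¹¹ mol/L

1.8×10⁻¹¹ M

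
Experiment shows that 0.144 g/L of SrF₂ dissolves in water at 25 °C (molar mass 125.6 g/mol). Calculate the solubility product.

Convert to molarity: s = 0.144 / 125.6 = 1.1465×10⁻³ mol/L
SrF₂(s) ⇌ Sr²⁺(aq) + 2 F⁻(aq)
Call the molar solubility s, so that [Sr²⁺] = s and [F⁻] = 2s.
Ksp = [Sr²⁺][F⁻]^2 = s · (2s)^2 = 4s^3
Ksp = 4 × (1.1465×10⁻³)^3 = 6.03×10⁻⁹

Ksp = 6.03×10⁻⁹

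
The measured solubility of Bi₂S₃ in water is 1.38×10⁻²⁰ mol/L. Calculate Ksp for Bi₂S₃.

Ksp = 5.41×10⁻⁹⁸

Bi₂S₃(s) ⇌ 2 Bi³⁺(aq) + 3 S²⁻(aq)
Call the molar solubility s, so that [Bi³⁺] = 2s and [S²⁻] = 3s.
Ksp = [Bi³⁺]^2[S²⁻]^3 = (2s)^2 · (3s)^3 = 108s^5
Ksp = 108 × (1.38×10⁻²⁰)^5 = 5.41×10⁻⁹⁸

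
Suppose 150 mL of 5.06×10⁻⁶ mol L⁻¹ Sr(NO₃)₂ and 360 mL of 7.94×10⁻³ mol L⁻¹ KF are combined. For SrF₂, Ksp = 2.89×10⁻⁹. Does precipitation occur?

No

The combined volume is 510 mL.
[Sr²⁺] = (5.06×10⁻⁶)(150)/510 = 1.49×10⁻⁶ mol L⁻¹
[F⁻] = (7.94×10⁻³)(360)/510 = 5.60×10⁻³ mol L⁻¹
Q = [Sr²⁺][F⁻]^2 = 4.67×10⁻¹¹
Q < Ksp (4.67×10⁻¹¹ vs 2.89×10⁻⁹); the solution remains unsaturated and no precipitate forms.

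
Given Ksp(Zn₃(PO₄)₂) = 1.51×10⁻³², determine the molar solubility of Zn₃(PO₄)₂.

Zn₃(PO₄)₂(s) ⇌ 3 Zn²⁺(aq) + 2 PO₄³⁻(aq)
Let s be the molar solubility. Then [Zn²⁺] = 3s and [PO₄³⁻] = 2s.
Ksp = [Zn²⁺]^3[PO₄³⁻]^2 = (3s)^3 · (2s)^2 = 108s^5
108s^5 = 1.51×10⁻³²  ⇒  s^5 = 1.40×10⁻³⁴
Taking the 5th root, s = 1.69×10⁻⁷ mol L⁻¹.

1.69×10⁻⁷ M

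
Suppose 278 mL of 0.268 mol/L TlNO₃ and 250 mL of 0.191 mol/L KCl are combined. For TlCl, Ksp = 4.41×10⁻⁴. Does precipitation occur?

Yes

Total volume after mixing = 278 + 250 = 528 mL.
[Tl⁺] = (0.268)(278)/528 = 0.141 mol/L
[Cl⁻] = (0.191)(250)/528 = 9.04×10⁻² mol/L
Q = [Tl⁺][Cl⁻] = 1.28×10⁻²
Because Q > Ksp (1.28×10⁻² vs 4.41×10⁻⁴), a precipitate of TlCl forms.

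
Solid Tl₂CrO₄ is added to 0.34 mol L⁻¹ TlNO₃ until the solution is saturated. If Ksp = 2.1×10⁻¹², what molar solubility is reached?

1.8×10⁻¹¹ M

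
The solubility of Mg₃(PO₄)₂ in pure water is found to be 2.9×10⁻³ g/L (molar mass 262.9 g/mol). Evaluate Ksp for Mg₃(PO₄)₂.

s = (2.9×10⁻³ g L⁻¹)/(262.9 g mol⁻¹) = 1.103×10⁻⁵ M
Mg₃(PO₄)₂(s) ⇌ 3 Mg²⁺(aq) + 2 PO₄³⁻(aq)
Let s be the molar solubility. Then [Mg²⁺] = 3s and [PO₄³⁻] = 2s.
Ksp = [Mg²⁺]^3[PO₄³⁻]^2 = (3s)^3 · (2s)^2 = 108s^5
Ksp = 108 × (1.103×10⁻⁵)^5 = 1.8×10⁻²³

Ksp = 1.8×10⁻²³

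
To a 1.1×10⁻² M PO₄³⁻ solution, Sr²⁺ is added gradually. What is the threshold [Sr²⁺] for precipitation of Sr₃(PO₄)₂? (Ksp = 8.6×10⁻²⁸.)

1.9×10⁻⁸ M

The threshold for precipitation is Q = Ksp.
Sr₃(PO₄)₂(s) ⇌ 3 Sr²⁺(aq) + 2 PO₄³⁻(aq)
Ksp = [Sr²⁺]^3[PO₄³⁻]^2 = [Sr²⁺]^3(1.1×10⁻²)^2
[Sr²⁺]^3 = 8.6×10⁻²⁸ / (1.1×10⁻²)^2 = 7.1×10⁻²⁴
[Sr²⁺] = 1.9×10⁻⁸ M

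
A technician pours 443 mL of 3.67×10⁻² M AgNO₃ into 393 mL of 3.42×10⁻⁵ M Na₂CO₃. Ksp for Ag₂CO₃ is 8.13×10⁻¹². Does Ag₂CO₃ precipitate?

Yes

Total volume after mixing = 443 + 393 = 836 mL.
[Ag⁺] = (3.67×10⁻²)(443)/836 = 1.94×10⁻² M
[CO₃²⁻] = (3.42×10⁻⁵)(393)/836 = 1.61×10⁻⁵ M
Q = [Ag⁺]^2[CO₃²⁻] = 6.08×10⁻⁹
Q = 6.08×10⁻⁹ > Ksp = 8.13×10⁻¹², so the solution is supersaturated and Ag₂CO₃ precipitates.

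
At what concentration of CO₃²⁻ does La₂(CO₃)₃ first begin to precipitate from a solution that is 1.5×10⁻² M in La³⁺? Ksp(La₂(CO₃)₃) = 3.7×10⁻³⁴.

1.2×10⁻¹⁰ M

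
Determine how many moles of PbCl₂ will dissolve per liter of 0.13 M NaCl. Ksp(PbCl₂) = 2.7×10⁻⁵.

1.6×10⁻³ M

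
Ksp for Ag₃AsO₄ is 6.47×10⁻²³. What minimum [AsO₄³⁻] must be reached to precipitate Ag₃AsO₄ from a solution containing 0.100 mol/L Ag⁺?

A salt starts to precipitate once the ion product Q reaches its Ksp.
Ag₃AsO₄(s) ⇌ 3 Ag⁺(aq) + AsO₄³⁻(aq)
Ksp = [Ag⁺]^3[AsO₄³⁻] = [AsO₄³⁻](0.100)^3
[AsO₄³⁻] = 6.47×10⁻²³ / (0.100)^3 = 6.47×10⁻²⁰
[AsO₄³⁻] = 6.47×10⁻²⁰ mol/L

6.47×10⁻²⁰ M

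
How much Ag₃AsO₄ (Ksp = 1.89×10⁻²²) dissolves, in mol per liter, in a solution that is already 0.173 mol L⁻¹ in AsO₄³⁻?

3.43×10⁻⁸ M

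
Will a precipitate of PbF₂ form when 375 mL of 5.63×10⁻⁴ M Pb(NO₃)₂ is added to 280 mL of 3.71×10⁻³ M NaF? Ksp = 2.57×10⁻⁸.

Total volume after mixing = 375 + 280 = 655 mL.
[Pb²⁺] = (5.63×10⁻⁴)(375)/655 = 3.22×10⁻⁴ M
[F⁻] = (3.71×10⁻³)(280)/655 = 1.59×10⁻³ M
Q = [Pb²⁺][F⁻]^2 = 8.11×10⁻¹⁰
Q < Ksp (8.11×10⁻¹⁰ vs 2.57×10⁻⁸); the solution remains unsaturated and no precipitate forms.

No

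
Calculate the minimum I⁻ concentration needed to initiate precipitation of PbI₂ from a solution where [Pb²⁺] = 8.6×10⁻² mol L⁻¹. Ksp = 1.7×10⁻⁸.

A salt starts to precipitate once the ion product Q reaches its Ksp.
PbI₂(s) ⇌ Pb²⁺(aq) + 2 I⁻(aq)
Ksp = [Pb²⁺][I⁻]^2 = [I⁻]^2(8.6×10⁻²)
[I⁻]^2 = 1.7×10⁻⁸ / (8.6×10⁻²) = 2.0×10⁻⁷
[I⁻] = 4.4×10⁻⁴ mol L⁻¹

4.4×10⁻⁴ M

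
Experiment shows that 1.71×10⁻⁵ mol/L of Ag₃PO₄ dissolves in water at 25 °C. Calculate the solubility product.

Ksp = 2.31×10⁻¹⁸

Ag₃PO₄(s) ⇌ 3 Ag⁺(aq) + PO₄³⁻(aq)
Call the molar solubility s, so that [Ag⁺] = 3s and [PO₄³⁻] = s.
Ksp = [Ag⁺]^3[PO₄³⁻] = (3s)^3 · s = 27s^4
Ksp = 27 × (1.71×10⁻⁵)^4 = 2.31×10⁻¹⁸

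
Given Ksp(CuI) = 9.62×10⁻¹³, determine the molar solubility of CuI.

9.81×10⁻⁷ M

CuI(s) ⇌ Cu⁺(aq) + I⁻(aq)
Let s be the molar solubility. Then [Cu⁺] = s and [I⁻] = s.
Ksp = [Cu⁺][I⁻] = s · s = s^2
s^2 = 9.62×10⁻¹³
s = (9.62×10⁻¹³)^(1/2) = 9.81×10⁻⁷ M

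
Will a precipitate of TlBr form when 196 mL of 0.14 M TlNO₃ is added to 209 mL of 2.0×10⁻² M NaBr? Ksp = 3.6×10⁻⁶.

The combined volume is 405 mL.
[Tl⁺] = (0.14)(196)/405 = 6.8×10⁻² M
[Br⁻] = (2.0×10⁻²)(209)/405 = 1.0×10⁻² M
Q = [Tl⁺][Br⁻] = 7.0×10⁻⁴
Q = 7.0×10⁻⁴ > Ksp = 3.6×10⁻⁶, so the solution is supersaturated and TlBr precipitates.

Yes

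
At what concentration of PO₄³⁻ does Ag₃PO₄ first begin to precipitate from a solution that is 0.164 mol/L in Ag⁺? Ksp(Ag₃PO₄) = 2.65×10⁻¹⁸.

6.01×10⁻¹⁶ M

Each salt precipitates once Q = Ksp for that salt.
Ag₃PO₄(s) ⇌ 3 Ag⁺(aq) + PO₄³⁻(aq)
Ksp = [Ag⁺]^3[PO₄³⁻] = [PO₄³⁻](0.164)^3
[PO₄³⁻] = 2.65×10⁻¹⁸ / (0.164)^3 = 6.01×10⁻¹⁶
[PO₄³⁻] = 6.01×10⁻¹⁶ mol/L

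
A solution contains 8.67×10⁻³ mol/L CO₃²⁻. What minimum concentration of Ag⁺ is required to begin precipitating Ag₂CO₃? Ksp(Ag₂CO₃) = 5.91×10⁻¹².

2.61×10⁻⁵ M

Each salt precipitates once Q = Ksp for that salt.
Ag₂CO₃(s) ⇌ 2 Ag⁺(aq) + CO₃²⁻(aq)
Ksp = [Ag⁺]^2[CO₃²⁻] = [Ag⁺]^2(8.67×10⁻³)
[Ag⁺]^2 = 5.91×10⁻¹² / (8.67×10⁻³) = 6.82×10⁻¹⁰
[Ag⁺] = 2.61×10⁻⁵ mol/L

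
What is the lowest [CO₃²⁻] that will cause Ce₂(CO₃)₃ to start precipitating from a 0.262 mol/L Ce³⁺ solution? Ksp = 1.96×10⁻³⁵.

6.58×10⁻¹² M

A salt starts to precipitate once the ion product Q reaches its Ksp.
Ce₂(CO₃)₃(s) ⇌ 2 Ce³⁺(aq) + 3 CO₃²⁻(aq)
Ksp = [Ce³⁺]^2[CO₃²⁻]^3 = [CO₃²⁻]^3(0.262)^2
[CO₃²⁻]^3 = 1.96×10⁻³⁵ / (0.262)^2 = 2.86×10⁻³⁴
[CO₃²⁻] = 6.58×10⁻¹² mol/L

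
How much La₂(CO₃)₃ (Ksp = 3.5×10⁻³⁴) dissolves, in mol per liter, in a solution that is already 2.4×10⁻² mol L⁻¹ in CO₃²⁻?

2.5×10⁻¹⁵ M

La₂(CO₃)₃(s) ⇌ 2 La³⁺(aq) + 3 CO₃²⁻(aq)
Let s be the solubility of La₂(CO₃)₃ here. The common ion gives [CO₃²⁻] ≈ 2.4×10⁻² mol L⁻¹, and [La³⁺] = 2s.
Ksp = [La³⁺]^2[CO₃²⁻]^3 = (2s)^2(2.4×10⁻²)^3
(2s)^2 = 3.5×10⁻³⁴ / (2.4×10⁻²)^3 = 2.5×10⁻²⁹
s = 2.5×10⁻¹⁵ mol L⁻¹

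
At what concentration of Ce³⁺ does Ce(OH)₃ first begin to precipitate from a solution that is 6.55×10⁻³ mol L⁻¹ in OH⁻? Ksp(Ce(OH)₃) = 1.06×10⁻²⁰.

A salt starts to precipitate once the ion product Q reaches its Ksp.
Ce(OH)₃(s) ⇌ Ce³⁺(aq) + 3 OH⁻(aq)
Ksp = [Ce³⁺][OH⁻]^3 = [Ce³⁺](6.55×10⁻³)^3
[Ce³⁺] = 1.06×10⁻²⁰ / (6.55×10⁻³)^3 = 3.77×10⁻¹⁴
[Ce³⁺] = 3.77×10⁻¹⁴ mol L⁻¹

3.77×10⁻¹⁴ M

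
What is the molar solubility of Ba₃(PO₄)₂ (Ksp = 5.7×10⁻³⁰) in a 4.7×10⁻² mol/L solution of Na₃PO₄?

Ba₃(PO₄)₂(s) ⇌ 3 Ba²⁺(aq) + 2 PO₄³⁻(aq)
The solution already contains PO₄³⁻ at 4.7×10⁻² mol/L. Let s be the molar solubility of Ba₃(PO₄)₂.
[PO₄³⁻] ≈ 4.7×10⁻² mol/L (common ion dominates); [Ba²⁺] = 3s.
Ksp = [Ba²⁺]^3[PO₄³⁻]^2 = (3s)^3(4.7×10⁻²)^2
(3s)^3 = 5.7×10⁻³⁰ / (4.7×10⁻²)^2 = 2.6×10⁻²⁷
s = 4.6×10⁻¹⁰ mol/L

4.6×10⁻¹⁰ M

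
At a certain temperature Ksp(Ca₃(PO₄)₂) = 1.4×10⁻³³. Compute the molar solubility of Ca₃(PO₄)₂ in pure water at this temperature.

1.1×10⁻⁷ M

Ca₃(PO₄)₂(s) ⇌ 3 Ca²⁺(aq) + 2 PO₄³⁻(aq)
For each mole of Ca₃(PO₄)₂ that dissolves per liter, [Ca²⁺] = 3s and [PO₄³⁻] = 2s; let s denote this solubility.
Ksp = [Ca²⁺]^3[PO₄³⁻]^2 = (3s)^3 · (2s)^2 = 108s^5
108s^5 = 1.4×10⁻³³  ⇒  s^5 = 1.3×10⁻³⁵
s = (1.3×10⁻³⁵)^(1/5) = 1.1×10⁻⁷ mol L⁻¹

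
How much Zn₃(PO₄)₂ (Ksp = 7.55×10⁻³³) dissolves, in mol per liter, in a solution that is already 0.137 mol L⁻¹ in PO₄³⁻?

Zn₃(PO₄)₂(s) ⇌ 3 Zn²⁺(aq) + 2 PO₄³⁻(aq)
The solution already contains PO₄³⁻ at 0.137 mol L⁻¹. Let s be the molar solubility of Zn₃(PO₄)₂.
[PO₄³⁻] ≈ 0.137 mol L⁻¹ (common ion dominates); [Zn²⁺] = 3s.
Ksp = [Zn²⁺]^3[PO₄³⁻]^2 = (3s)^3(0.137)^2
(3s)^3 = 7.55×10⁻³³ / (0.137)^2 = 4.02×10⁻³¹
s = 2.46×10⁻¹¹ mol L⁻¹

2.46×10⁻¹¹ M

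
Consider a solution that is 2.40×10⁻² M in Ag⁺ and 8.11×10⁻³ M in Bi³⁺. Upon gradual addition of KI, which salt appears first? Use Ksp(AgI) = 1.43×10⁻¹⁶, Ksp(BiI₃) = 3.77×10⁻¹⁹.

AgI

Precipitation begins when Q = Ksp.
For AgI: [I⁻] = (Ksp/[Ag⁺]) = 5.96×10⁻¹⁵ M
For BiI₃: [I⁻] = (Ksp/[Bi³⁺])^(1/3) = 3.60×10⁻⁶ M
AgI requires the lower [I⁻], so it precipitates first.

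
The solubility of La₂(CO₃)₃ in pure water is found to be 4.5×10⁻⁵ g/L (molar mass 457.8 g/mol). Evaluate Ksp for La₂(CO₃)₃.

Molar solubility s = (4.5×10⁻⁵ g/L) / (457.8 g/mol) = 9.830×10⁻⁸ mol/L
La₂(CO₃)₃(s) ⇌ 2 La³⁺(aq) + 3 CO₃²⁻(aq)
With molar solubility s: [La³⁺] = 2s, [CO₃²⁻] = 3s.
Ksp = [La³⁺]^2[CO₃²⁻]^3 = (2s)^2 · (3s)^3 = 108s^5
Ksp = 108 × (9.830×10⁻⁸)^5 = 9.9×10⁻³⁴

Ksp = 9.9×10⁻³⁴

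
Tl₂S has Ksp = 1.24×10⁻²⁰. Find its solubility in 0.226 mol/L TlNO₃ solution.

Tl₂S(s) ⇌ 2 Tl⁺(aq) + S²⁻(aq)
Tl⁺ is already present at 0.226 mol/L. If s mol/L of Tl₂S dissolves, [S²⁻] = s while [Tl⁺] ≈ 0.226 mol/L.
Ksp = [Tl⁺]^2[S²⁻] = (0.226)^2s
s = 1.24×10⁻²⁰ / (0.226)^2 = 2.43×10⁻¹⁹
s = 2.43×10⁻¹⁹ mol/L

2.43×10⁻¹⁹ M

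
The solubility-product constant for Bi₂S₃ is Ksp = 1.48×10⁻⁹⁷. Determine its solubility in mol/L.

1.69×10⁻²⁰ M

Bi₂S₃(s) ⇌ 2 Bi³⁺(aq) + 3 S²⁻(aq)
For each mole of Bi₂S₃ that dissolves per liter, [Bi³⁺] = 2s and [S²⁻] = 3s; let s denote this solubility.
Ksp = [Bi³⁺]^2[S²⁻]^3 = (2s)^2 · (3s)^3 = 108s^5
108s^5 = 1.48×10⁻⁹⁷  ⇒  s^5 = 1.37×10⁻⁹⁹
s = (1.37×10⁻⁹⁹)^(1/5) = 1.69×10⁻²⁰ M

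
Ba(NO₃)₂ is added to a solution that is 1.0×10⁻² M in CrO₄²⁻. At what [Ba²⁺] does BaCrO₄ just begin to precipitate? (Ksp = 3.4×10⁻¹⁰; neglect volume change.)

Precipitation begins when Q = Ksp.
BaCrO₄(s) ⇌ Ba²⁺(aq) + CrO₄²⁻(aq)
Ksp = [Ba²⁺][CrO₄²⁻] = [Ba²⁺](1.0×10⁻²)
[Ba²⁺] = 3.4×10⁻¹⁰ / (1.0×10⁻²) = 3.4×10⁻⁸
[Ba²⁺] = 3.4×10⁻⁸ M

3.4×10⁻⁸ M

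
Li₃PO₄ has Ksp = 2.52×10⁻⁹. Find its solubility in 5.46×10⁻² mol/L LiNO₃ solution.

Li₃PO₄(s) ⇌ 3 Li⁺(aq) + PO₄³⁻(aq)
Li⁺ is already present at 5.46×10⁻² mol/L. If s mol/L of Li₃PO₄ dissolves, [PO₄³⁻] = s while [Li⁺] ≈ 5.46×10⁻² mol/L.
Ksp = [Li⁺]^3[PO₄³⁻] = (5.46×10⁻²)^3s
s = 2.52×10⁻⁹ / (5.46×10⁻²)^3 = 1.55×10⁻⁵
s = 1.55×10⁻⁵ mol/L

1.55×10⁻⁵ M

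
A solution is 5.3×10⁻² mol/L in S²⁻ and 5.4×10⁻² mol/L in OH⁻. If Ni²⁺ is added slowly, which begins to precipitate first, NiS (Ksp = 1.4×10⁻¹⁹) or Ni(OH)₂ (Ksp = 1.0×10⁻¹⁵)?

NiS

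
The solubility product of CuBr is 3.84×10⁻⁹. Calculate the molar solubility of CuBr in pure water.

6.20×10⁻⁵ M

CuBr(s) ⇌ Cu⁺(aq) + Br⁻(aq)
Call the molar solubility s, so that [Cu⁺] = s and [Br⁻] = s.
Ksp = [Cu⁺][Br⁻] = s · s = s^2
s^2 = 3.84×10⁻⁹
s = 6.20×10⁻⁵ mol L⁻¹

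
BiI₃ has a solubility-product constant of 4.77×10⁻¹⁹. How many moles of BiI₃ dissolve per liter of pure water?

1.15×10⁻⁵ M

BiI₃(s) ⇌ Bi³⁺(aq) + 3 I⁻(aq)
If s mol/L of BiI₃ dissolves, [Bi³⁺] = s and [I⁻] = 3s.
Ksp = [Bi³⁺][I⁻]^3 = s · (3s)^3 = 27s^4
27s^4 = 4.77×10⁻¹⁹  ⇒  s^4 = 1.77×10⁻²⁰
Taking the 4th root, s = 1.15×10⁻⁵ mol L⁻¹.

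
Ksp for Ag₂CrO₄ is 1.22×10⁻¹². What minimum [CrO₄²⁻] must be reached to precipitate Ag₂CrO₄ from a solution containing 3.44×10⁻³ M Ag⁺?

Precipitation begins when Q = Ksp.
Ag₂CrO₄(s) ⇌ 2 Ag⁺(aq) + CrO₄²⁻(aq)
Ksp = [Ag⁺]^2[CrO₄²⁻] = [CrO₄²⁻](3.44×10⁻³)^2
[CrO₄²⁻] = 1.22×10⁻¹² / (3.44×10⁻³)^2 = 1.03×10⁻⁷
[CrO₄²⁻] = 1.03×10⁻⁷ M

1.03×10⁻⁷ M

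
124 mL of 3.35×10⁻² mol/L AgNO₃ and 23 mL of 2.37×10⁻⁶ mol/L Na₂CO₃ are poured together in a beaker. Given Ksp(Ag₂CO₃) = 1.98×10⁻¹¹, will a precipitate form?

Yes

After mixing, V = 124 mL + 23 mL = 147 mL.
[Ag⁺] = (3.35×10⁻²)(124)/147 = 2.83×10⁻² mol/L
[CO₃²⁻] = (2.37×10⁻⁶)(23)/147 = 3.71×10⁻⁷ mol/L
Q = [Ag⁺]^2[CO₃²⁻] = 2.96×10⁻¹⁰
Since Q (2.96×10⁻¹⁰) exceeds Ksp (1.98×10⁻¹¹), Ag₂CO₃ will precipitate.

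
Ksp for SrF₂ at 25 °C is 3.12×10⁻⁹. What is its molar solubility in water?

9.21×10⁻⁴ M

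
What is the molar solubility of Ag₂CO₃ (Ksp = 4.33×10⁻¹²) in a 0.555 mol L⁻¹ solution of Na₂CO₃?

Ag₂CO₃(s) ⇌ 2 Ag⁺(aq) + CO₃²⁻(aq)
CO₃²⁻ is already present at 0.555 mol L⁻¹. If s mol/L of Ag₂CO₃ dissolves, [Ag⁺] = 2s while [CO₃²⁻] ≈ 0.555 mol L⁻¹.
Ksp = [Ag⁺]^2[CO₃²⁻] = (2s)^2(0.555)
(2s)^2 = 4.33×10⁻¹² / (0.555) = 7.80×10⁻¹²
s = 1.40×10⁻⁶ mol L⁻¹

1.40×10⁻⁶ M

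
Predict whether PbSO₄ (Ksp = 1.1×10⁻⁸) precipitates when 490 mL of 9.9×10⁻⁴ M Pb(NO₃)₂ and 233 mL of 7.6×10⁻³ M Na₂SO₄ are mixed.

Yes

Total volume after mixing = 490 + 233 = 723 mL.
[Pb²⁺] = (9.9×10⁻⁴)(490)/723 = 6.7×10⁻⁴ M
[SO₄²⁻] = (7.6×10⁻³)(233)/723 = 2.4×10⁻³ M
Q = [Pb²⁺][SO₄²⁻] = 1.6×10⁻⁶
Since Q (1.6×10⁻⁶) exceeds Ksp (1.1×10⁻⁸), PbSO₄ will precipitate.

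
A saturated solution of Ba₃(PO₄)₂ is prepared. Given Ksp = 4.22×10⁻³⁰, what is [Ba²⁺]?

Ba₃(PO₄)₂(s) ⇌ 3 Ba²⁺(aq) + 2 PO₄³⁻(aq)
If s mol/L of Ba₃(PO₄)₂ dissolves, [Ba²⁺] = 3s and [PO₄³⁻] = 2s.
Ksp = [Ba²⁺]^3[PO₄³⁻]^2 = (3s)^3 · (2s)^2 = 108s^5 = 4.22×10⁻³⁰
s = 5.23×10⁻⁷ M
[Ba²⁺] = 3s = 1.57×10⁻⁶ M

1.57×10⁻⁶ M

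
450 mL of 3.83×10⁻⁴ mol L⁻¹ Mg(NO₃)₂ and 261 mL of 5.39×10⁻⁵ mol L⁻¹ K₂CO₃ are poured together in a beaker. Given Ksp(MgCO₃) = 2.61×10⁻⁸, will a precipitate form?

Total volume after mixing = 450 + 261 = 711 mL.
[Mg²⁺] = (3.83×10⁻⁴)(450)/711 = 2.42×10⁻⁴ mol L⁻¹
[CO₃²⁻] = (5.39×10⁻⁵)(261)/711 = 1.98×10⁻⁵ mol L⁻¹
Q = [Mg²⁺][CO₃²⁻] = 4.80×10⁻⁹
Since Q (4.80×10⁻⁹) is less than Ksp (2.61×10⁻⁸), no MgCO₃ precipitates.

No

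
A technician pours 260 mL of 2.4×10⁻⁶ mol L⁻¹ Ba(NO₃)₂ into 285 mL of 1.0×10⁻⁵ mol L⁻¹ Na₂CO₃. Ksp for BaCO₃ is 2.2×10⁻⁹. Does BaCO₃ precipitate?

No

After mixing, V = 260 mL + 285 mL = 545 mL.
[Ba²⁺] = (2.4×10⁻⁶)(260)/545 = 1.1×10⁻⁶ mol L⁻¹
[CO₃²⁻] = (1.0×10⁻⁵)(285)/545 = 5.2×10⁻⁶ mol L⁻¹
Q = [Ba²⁺][CO₃²⁻] = 6.0×10⁻¹²
Since Q (6.0×10⁻¹²) is less than Ksp (2.2×10⁻⁹), no BaCO₃ precipitates.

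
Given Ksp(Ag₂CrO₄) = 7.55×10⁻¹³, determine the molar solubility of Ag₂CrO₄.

Ag₂CrO₄(s) ⇌ 2 Ag⁺(aq) + CrO₄²⁻(aq)
Let s be the molar solubility. Then [Ag⁺] = 2s and [CrO₄²⁻] = s.
Ksp = [Ag⁺]^2[CrO₄²⁻] = (2s)^2 · s = 4s^3
4s^3 = 7.55×10⁻¹³  ⇒  s^3 = 1.89×10⁻¹³
s = 5.74×10⁻⁵ M

5.74×10⁻⁵ M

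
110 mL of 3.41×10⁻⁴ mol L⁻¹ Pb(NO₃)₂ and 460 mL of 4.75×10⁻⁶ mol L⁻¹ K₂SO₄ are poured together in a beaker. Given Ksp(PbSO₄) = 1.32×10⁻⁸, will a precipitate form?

No

The combined volume is 570 mL.
[Pb²⁺] = (3.41×10⁻⁴)(110)/570 = 6.58×10⁻⁵ mol L⁻¹
[SO₄²⁻] = (4.75×10⁻⁶)(460)/570 = 3.83×10⁻⁶ mol L⁻¹
Q = [Pb²⁺][SO₄²⁻] = 2.52×10⁻¹⁰
Q < Ksp (2.52×10⁻¹⁰ vs 1.32×10⁻⁸); the solution remains unsaturated and no precipitate forms.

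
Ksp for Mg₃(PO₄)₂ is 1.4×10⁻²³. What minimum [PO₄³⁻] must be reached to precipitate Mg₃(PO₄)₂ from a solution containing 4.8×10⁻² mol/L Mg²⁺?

3.6×10⁻¹⁰ M

A salt starts to precipitate once the ion product Q reaches its Ksp.
Mg₃(PO₄)₂(s) ⇌ 3 Mg²⁺(aq) + 2 PO₄³⁻(aq)
Ksp = [Mg²⁺]^3[PO₄³⁻]^2 = [PO₄³⁻]^2(4.8×10⁻²)^3
[PO₄³⁻]^2 = 1.4×10⁻²³ / (4.8×10⁻²)^3 = 1.3×10⁻¹⁹
[PO₄³⁻] = 3.6×10⁻¹⁰ mol/L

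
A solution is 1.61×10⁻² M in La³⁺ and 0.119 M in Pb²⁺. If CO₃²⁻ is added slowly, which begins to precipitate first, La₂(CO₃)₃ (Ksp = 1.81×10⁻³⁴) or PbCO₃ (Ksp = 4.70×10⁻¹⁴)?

PbCO₃

The threshold for precipitation is Q = Ksp.
For La₂(CO₃)₃: [CO₃²⁻] = (Ksp/[La³⁺]^2)^(1/3) = 8.87×10⁻¹¹ M
For PbCO₃: [CO₃²⁻] = (Ksp/[Pb²⁺]) = 3.95×10⁻¹³ M
PbCO₃ requires the lower [CO₃²⁻], so it precipitates first.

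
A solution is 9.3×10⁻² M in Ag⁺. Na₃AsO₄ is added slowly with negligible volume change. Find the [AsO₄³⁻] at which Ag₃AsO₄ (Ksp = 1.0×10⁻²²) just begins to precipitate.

The threshold for precipitation is Q = Ksp.
Ag₃AsO₄(s) ⇌ 3 Ag⁺(aq) + AsO₄³⁻(aq)
Ksp = [Ag⁺]^3[AsO₄³⁻] = [AsO₄³⁻](9.3×10⁻²)^3
[AsO₄³⁻] = 1.0×10⁻²² / (9.3×10⁻²)^3 = 1.2×10⁻¹⁹
[AsO₄³⁻] = 1.2×10⁻¹⁹ M

1.2×10⁻¹⁹ M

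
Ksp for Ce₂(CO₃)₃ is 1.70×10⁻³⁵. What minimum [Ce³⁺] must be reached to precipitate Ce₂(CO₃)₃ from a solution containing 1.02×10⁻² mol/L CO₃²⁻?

A salt starts to precipitate once the ion product Q reaches its Ksp.
Ce₂(CO₃)₃(s) ⇌ 2 Ce³⁺(aq) + 3 CO₃²⁻(aq)
Ksp = [Ce³⁺]^2[CO₃²⁻]^3 = [Ce³⁺]^2(1.02×10⁻²)^3
[Ce³⁺]^2 = 1.70×10⁻³⁵ / (1.02×10⁻²)^3 = 1.60×10⁻²⁹
[Ce³⁺] = 4.00×10⁻¹⁵ mol/L

4.00×10⁻¹⁵ M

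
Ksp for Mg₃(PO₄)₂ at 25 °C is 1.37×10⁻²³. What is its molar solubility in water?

1.05×10⁻⁵ M

Mg₃(PO₄)₂(s) ⇌ 3 Mg²⁺(aq) + 2 PO₄³⁻(aq)
Call the molar solubility s, so that [Mg²⁺] = 3s and [PO₄³⁻] = 2s.
Ksp = [Mg²⁺]^3[PO₄³⁻]^2 = (3s)^3 · (2s)^2 = 108s^5
108s^5 = 1.37×10⁻²³  ⇒  s^5 = 1.27×10⁻²⁵
Taking the 5th root, s = 1.05×10⁻⁵ mol L⁻¹.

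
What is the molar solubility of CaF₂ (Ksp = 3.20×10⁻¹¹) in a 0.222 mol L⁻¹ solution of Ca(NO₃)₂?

6.00×10⁻⁶ M

CaF₂(s) ⇌ Ca²⁺(aq) + 2 F⁻(aq)
The solution already contains Ca²⁺ at 0.222 mol L⁻¹. Let s be the molar solubility of CaF₂.
[Ca²⁺] ≈ 0.222 mol L⁻¹ (common ion dominates); [F⁻] = 2s.
Ksp = [Ca²⁺][F⁻]^2 = (0.222)(2s)^2
(2s)^2 = 3.20×10⁻¹¹ / (0.222) = 1.44×10⁻¹⁰
s = 6.00×10⁻⁶ mol L⁻¹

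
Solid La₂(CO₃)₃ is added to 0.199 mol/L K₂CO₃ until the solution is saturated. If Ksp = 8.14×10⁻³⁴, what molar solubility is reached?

La₂(CO₃)₃(s) ⇌ 2 La³⁺(aq) + 3 CO₃²⁻(aq)
CO₃²⁻ is already present at 0.199 mol/L. If s mol/L of La₂(CO₃)₃ dissolves, [La³⁺] = 2s while [CO₃²⁻] ≈ 0.199 mol/L.
Ksp = [La³⁺]^2[CO₃²⁻]^3 = (2s)^2(0.199)^3
(2s)^2 = 8.14×10⁻³⁴ / (0.199)^3 = 1.03×10⁻³¹
s = 1.61×10⁻¹⁶ mol/L

1.61×10⁻¹⁶ M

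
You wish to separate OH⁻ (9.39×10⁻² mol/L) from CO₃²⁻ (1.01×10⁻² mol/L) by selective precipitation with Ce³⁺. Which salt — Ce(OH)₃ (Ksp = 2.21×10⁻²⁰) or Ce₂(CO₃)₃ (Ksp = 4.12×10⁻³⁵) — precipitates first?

Precipitation of each salt begins when its ion product equals Ksp.
For Ce(OH)₃: [Ce³⁺] = (Ksp/[OH⁻]^3) = 2.67×10⁻¹⁷ mol/L
For Ce₂(CO₃)₃: [Ce³⁺] = (Ksp/[CO₃²⁻]^3)^(1/2) = 6.32×10⁻¹⁵ mol/L
Ce(OH)₃ requires the lower [Ce³⁺], so it precipitates first.

Ce(OH)₃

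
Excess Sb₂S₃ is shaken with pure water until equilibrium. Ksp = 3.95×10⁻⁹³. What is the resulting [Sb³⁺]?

Sb₂S₃(s) ⇌ 2 Sb³⁺(aq) + 3 S²⁻(aq)
If s mol/L of Sb₂S₃ dissolves, [Sb³⁺] = 2s and [S²⁻] = 3s.
Ksp = [Sb³⁺]^2[S²⁻]^3 = (2s)^2 · (3s)^3 = 108s^5 = 3.95×10⁻⁹³
s = 1.30×10⁻¹⁹ M
[Sb³⁺] = 2s = 2.59×10⁻¹⁹ M

2.59×10⁻¹⁹ M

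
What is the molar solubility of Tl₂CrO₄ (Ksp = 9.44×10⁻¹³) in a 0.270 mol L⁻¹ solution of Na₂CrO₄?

9.35×10⁻⁷ M

Tl₂CrO₄(s) ⇌ 2 Tl⁺(aq) + CrO₄²⁻(aq)
The solution already contains CrO₄²⁻ at 0.270 mol L⁻¹. Let s be the molar solubility of Tl₂CrO₄.
[CrO₄²⁻] ≈ 0.270 mol L⁻¹ (common ion dominates); [Tl⁺] = 2s.
Ksp = [Tl⁺]^2[CrO₄²⁻] = (2s)^2(0.270)
(2s)^2 = 9.44×10⁻¹³ / (0.270) = 3.50×10⁻¹²
s = 9.35×10⁻⁷ mol L⁻¹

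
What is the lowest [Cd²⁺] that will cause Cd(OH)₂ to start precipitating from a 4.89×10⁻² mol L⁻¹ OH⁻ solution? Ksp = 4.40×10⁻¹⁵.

Precipitation begins when Q = Ksp.
Cd(OH)₂(s) ⇌ Cd²⁺(aq) + 2 OH⁻(aq)
Ksp = [Cd²⁺][OH⁻]^2 = [Cd²⁺](4.89×10⁻²)^2
[Cd²⁺] = 4.40×10⁻¹⁵ / (4.89×10⁻²)^2 = 1.84×10⁻¹²
[Cd²⁺] = 1.84×10⁻¹² mol L⁻¹

1.84×10⁻¹² M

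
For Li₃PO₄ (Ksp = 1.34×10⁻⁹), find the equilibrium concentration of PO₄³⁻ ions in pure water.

Li₃PO₄(s) ⇌ 3 Li⁺(aq) + PO₄³⁻(aq)
Call the molar solubility s, so that [Li⁺] = 3s and [PO₄³⁻] = s.
Ksp = [Li⁺]^3[PO₄³⁻] = (3s)^3 · s = 27s^4 = 1.34×10⁻⁹
s = 2.65×10⁻³ M
[PO₄³⁻] = s = 2.65×10⁻³ M

2.65×10⁻³ M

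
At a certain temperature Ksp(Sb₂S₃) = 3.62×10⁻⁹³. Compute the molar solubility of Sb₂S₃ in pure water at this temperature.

1.27×10⁻¹⁹ M

Sb₂S₃(s) ⇌ 2 Sb³⁺(aq) + 3 S²⁻(aq)
If s mol/L of Sb₂S₃ dissolves, [Sb³⁺] = 2s and [S²⁻] = 3s.
Ksp = [Sb³⁺]^2[S²⁻]^3 = (2s)^2 · (3s)^3 = 108s^5
108s^5 = 3.62×10⁻⁹³  ⇒  s^5 = 3.35×10⁻⁹⁵
Taking the 5th root, s = 1.27×10⁻¹⁹ mol/L.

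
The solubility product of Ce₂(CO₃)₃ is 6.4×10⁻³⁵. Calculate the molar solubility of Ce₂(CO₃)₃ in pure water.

5.7×10⁻⁸ M

Ce₂(CO₃)₃(s) ⇌ 2 Ce³⁺(aq) + 3 CO₃²⁻(aq)
If s mol/L of Ce₂(CO₃)₃ dissolves, [Ce³⁺] = 2s and [CO₃²⁻] = 3s.
Ksp = [Ce³⁺]^2[CO₃²⁻]^3 = (2s)^2 · (3s)^3 = 108s^5
108s^5 = 6.4×10⁻³⁵  ⇒  s^5 = 5.9×10⁻³⁷
Taking the 5th root, s = 5.7×10⁻⁸ mol/L.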